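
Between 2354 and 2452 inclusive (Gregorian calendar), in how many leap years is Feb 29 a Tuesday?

Leap years in 2354–2452: 25 of them.
Feb 29 weekday advances by 5 (mod 7) from one leap year to the next four years later (or differs when a century non-leap intervenes).
Leap-day weekdays: 2356:Wed 2360:Mon 2364:Sat 2368:Thu 2372:Tue✓ 2376:Sun 2380:Fri 2384:Wed 2388:Mon 2392:Sat 2396:Thu 2400:Tue✓ 2404:Sun 2408:Fri 2412:Wed 2416:Mon 2420:Sat 2424:Thu 2428:Tue✓ 2432:Sun 2436:Fri 2440:Wed 2444:Mon 2448:Sat 2452:Thu
Tuesday: 2372, 2400, 2428 → 3.

3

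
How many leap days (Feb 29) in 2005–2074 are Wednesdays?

3

Leap years in 2005–2074: 17 of them.
Feb 29 weekday advances by 5 (mod 7) from one leap year to the next four years later (or differs when a century non-leap intervenes).
Leap-day weekdays: 2008:Fri 2012:Wed✓ 2016:Mon 2020:Sat 2024:Thu 2028:Tue 2032:Sun 2036:Fri 2040:Wed✓ 2044:Mon 2048:Sat 2052:Thu 2056:Tue 2060:Sun 2064:Fri 2068:Wed✓ 2072:Mon
Wednesday: 2012, 2040, 2068 → 3.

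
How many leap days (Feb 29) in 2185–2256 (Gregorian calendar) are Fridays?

Leap years in 2185–2256: 17 of them.
Feb 29 weekday advances by 5 (mod 7) from one leap year to the next four years later (or differs when a century non-leap intervenes).
Leap-day weekdays: 2188:Fri✓ 2192:Wed 2196:Mon 2204:Wed 2208:Mon 2212:Sat 2216:Thu 2220:Tue 2224:Sun 2228:Fri✓ 2232:Wed 2236:Mon 2240:Sat 2244:Thu 2248:Tue 2252:Sun 2256:Fri✓
Friday: 2188, 2228, 2256 → 3.

3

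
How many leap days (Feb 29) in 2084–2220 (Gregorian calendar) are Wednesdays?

Leap years in 2084–2220: 33 of them.
Feb 29 weekday advances by 5 (mod 7) from one leap year to the next four years later (or differs when a century non-leap intervenes).
Leap-day weekdays: 2084:Tue 2088:Sun 2092:Fri 2096:Wed✓ 2104:Fri 2108:Wed✓ 2112:Mon 2116:Sat 2120:Thu 2124:Tue 2128:Sun 2132:Fri 2136:Wed✓ …(7 more)… 2168:Mon 2172:Sat 2176:Thu 2180:Tue 2184:Sun 2188:Fri 2192:Wed✓ 2196:Mon 2204:Wed✓ 2208:Mon 2212:Sat 2216:Thu 2220:Tue
Wednesday: 2096, 2108, 2136, 2164, 2192, 2204 → 6.

6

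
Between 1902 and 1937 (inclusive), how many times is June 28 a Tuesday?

Track June 28's weekday year by year (advancing +1, or +2 across a Feb 29):
  1902: Sat  1903: Sun (+1)  1904: Tue (+2) ✓  1905: Wed (+1)  1906: Thu (+1)
  1907: Fri (+1)  1908: Sun (+2)  1909: Mon (+1)  1910: Tue (+1) ✓  1911: Wed (+1)
  1912: Fri (+2)  1913: Sat (+1)  1914: Sun (+1)  1915: Mon (+1)  … (8 more years) …
  1924: Sat (+2)  1925: Sun (+1)  1926: Mon (+1)  1927: Tue (+1) ✓  1928: Thu (+2)
  1929: Fri (+1)  1930: Sat (+1)  1931: Sun (+1)  1932: Tue (+2) ✓  1933: Wed (+1)
  1934: Thu (+1)  1935: Fri (+1)  1936: Sun (+2)  1937: Mon (+1)
Tuesday years: 1904, 1910, 1921, 1927, 1932 — 5 in total.

5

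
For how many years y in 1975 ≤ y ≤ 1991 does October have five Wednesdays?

8

October has 31 days; it has five Wednesdays when Wednesday falls among the first (month-length − 28) days — i.e. when October 1 is one of Wednesday/Tuesday/Monday.
October 1 by year: 1975:Wed✓ 1976:Fri 1977:Sat 1978:Sun 1979:Mon✓ 1980:Wed✓ 1981:Thu 1982:Fri 1983:Sat 1984:Mon✓ 1985:Tue✓ 1986:Wed✓ 1987:Thu 1988:Sat 1989:Sun 1990:Mon✓ 1991:Tue✓
Years with five Wednesdays: 1975, 1979, 1980, 1984, 1985, 1986, 1990, 1991 → 8.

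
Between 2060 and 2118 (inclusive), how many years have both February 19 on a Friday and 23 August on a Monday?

7

Check each year's weekday for February 19 and 23 August:
  2060: Thu/Mon  2061: Sat/Tue  2062: Sun/Wed  2063: Mon/Thu  2064: Tue/Sat  2065: Thu/Sun  2066: Fri/Mon ✓  2067: Sat/Tue  2068: Sun/Thu  2069: Tue/Fri  2070: Wed/Sat  2071: Thu/Sun  2072: Fri/Tue  2073: Sun/Wed  …(31 more)…  2105: Thu/Sun  2106: Fri/Mon ✓  2107: Sat/Tue  2108: Sun/Thu  2109: Tue/Fri  2110: Wed/Sat  2111: Thu/Sun  2112: Fri/Tue  2113: Sun/Wed  2114: Mon/Thu  2115: Tue/Fri  2116: Wed/Sun  2117: Fri/Mon ✓  2118: Sat/Tue
Both conditions hold in: 2066, 2077, 2083, 2094, 2100, 2106, 2117 — 7.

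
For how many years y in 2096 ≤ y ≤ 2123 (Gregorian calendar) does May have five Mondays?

11

May has 31 days; it has five Mondays when Monday falls among the first (month-length − 28) days — i.e. when May 1 is one of Monday/Sunday/Saturday.
May 1 by year: 2096:Tue 2097:Wed 2098:Thu 2099:Fri 2100:Sat✓ 2101:Sun✓ 2102:Mon✓ 2103:Tue 2104:Thu 2105:Fri 2106:Sat✓ 2107:Sun✓ 2108:Tue 2109:Wed 2110:Thu 2111:Fri 2112:Sun✓ 2113:Mon✓ 2114:Tue 2115:Wed 2116:Fri 2117:Sat✓ 2118:Sun✓ 2119:Mon✓ 2120:Wed 2121:Thu 2122:Fri 2123:Sat✓
Years with five Mondays: 2100, 2101, 2102, 2106, 2107, 2112, 2113, 2117, 2118, 2119, 2123 → 11.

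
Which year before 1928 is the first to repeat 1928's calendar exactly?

1888

Two years share a calendar iff Jan 1 falls on the same weekday and both are leap or both are common. 1928: Jan 1 is Sunday, leap year.
1927: Jan 1 Saturday, common
1926: Jan 1 Friday, common
1925: Jan 1 Thursday, common
1924: Jan 1 Tuesday, leap
1923: Jan 1 Monday, common
1922: Jan 1 Sunday, common
1921: Jan 1 Saturday, common
1920: Jan 1 Thursday, leap
1919: Jan 1 Wednesday, common
1918: Jan 1 Tuesday, common
1917: Jan 1 Monday, common
1916: Jan 1 Saturday, leap
1915: Jan 1 Friday, common
1914: Jan 1 Thursday, common
1913: Jan 1 Wednesday, common
1912: Jan 1 Monday, leap
1911: Jan 1 Sunday, common
1910: Jan 1 Saturday, common
1909: Jan 1 Friday, common
1908: Jan 1 Wednesday, leap
1907: Jan 1 Tuesday, common
1906: Jan 1 Monday, common
1905: Jan 1 Sunday, common
1904: Jan 1 Friday, leap
1903: Jan 1 Thursday, common
1902: Jan 1 Wednesday, common
1901: Jan 1 Tuesday, common
1900: Jan 1 Monday, common
1899: Jan 1 Sunday, common
1898: Jan 1 Saturday, common
1897: Jan 1 Friday, common
1896: Jan 1 Wednesday, leap
1895: Jan 1 Tuesday, common
1894: Jan 1 Monday, common
1893: Jan 1 Sunday, common
1892: Jan 1 Friday, leap
1891: Jan 1 Thursday, common
1890: Jan 1 Wednesday, common
1889: Jan 1 Tuesday, common
1888: Jan 1 Sunday, leap
1888 matches on both conditions.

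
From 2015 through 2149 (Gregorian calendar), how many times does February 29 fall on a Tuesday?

Leap years in 2015–2149: 33 of them.
Feb 29 weekday advances by 5 (mod 7) from one leap year to the next four years later (or differs when a century non-leap intervenes).
Leap-day weekdays: 2016:Mon 2020:Sat 2024:Thu 2028:Tue✓ 2032:Sun 2036:Fri 2040:Wed 2044:Mon 2048:Sat 2052:Thu 2056:Tue✓ 2060:Sun 2064:Fri …(7 more)… 2096:Wed 2104:Fri 2108:Wed 2112:Mon 2116:Sat 2120:Thu 2124:Tue✓ 2128:Sun 2132:Fri 2136:Wed 2140:Mon 2144:Sat 2148:Thu
Tuesday: 2028, 2056, 2084, 2124 → 4.

4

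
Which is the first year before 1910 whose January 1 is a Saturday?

1898

Jan 1 advances by 2 weekdays after a leap year and by 1 after a common year.
1910: Jan 1 is Saturday.
1909: Friday
1908: Wednesday (leap)
1907: Tuesday
1906: Monday
1905: Sunday
1904: Friday (leap)
1903: Thursday
1902: Wednesday
1901: Tuesday
1900: Monday
1899: Sunday
1898: Saturday
1898 begins on a Saturday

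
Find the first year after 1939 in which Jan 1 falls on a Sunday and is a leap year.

Jan 1 advances by 2 weekdays after a leap year and by 1 after a common year.
1939: Jan 1 is Sunday.
1940: Monday (leap)
1941: Wednesday
1942: Thursday
1943: Friday
1944: Saturday (leap)
1945: Monday
1946: Tuesday
1947: Wednesday
1948: Thursday (leap)
1949: Saturday
1950: Sunday
1951: Monday
1952: Tuesday (leap)
1953: Thursday
1954: Friday
1955: Saturday
1956: Sunday (leap)
1956 begins on a Sunday and is a leap year.

1956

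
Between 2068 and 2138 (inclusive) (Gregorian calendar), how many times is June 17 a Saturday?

Track June 17's weekday year by year (advancing +1, or +2 across a Feb 29):
  2068: Sun  2069: Mon (+1)  2070: Tue (+1)  2071: Wed (+1)  2072: Fri (+2)
  2073: Sat (+1) ✓  2074: Sun (+1)  2075: Mon (+1)  2076: Wed (+2)  2077: Thu (+1)
  2078: Fri (+1)  2079: Sat (+1) ✓  2080: Mon (+2)  2081: Tue (+1)  … (43 more years) …
  2125: Sun (+1)  2126: Mon (+1)  2127: Tue (+1)  2128: Thu (+2)  2129: Fri (+1)
  2130: Sat (+1) ✓  2131: Sun (+1)  2132: Tue (+2)  2133: Wed (+1)  2134: Thu (+1)
  2135: Fri (+1)  2136: Sun (+2)  2137: Mon (+1)  2138: Tue (+1)
Saturday years: 2073, 2079, 2084, 2090, 2102, 2113, 2119, 2124, 2130 — 9 in total.

9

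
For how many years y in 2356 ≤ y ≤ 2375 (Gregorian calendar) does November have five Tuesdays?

4

November has 30 days; it has five Tuesdays when Tuesday falls among the first (month-length − 28) days — i.e. when November 1 is one of Tuesday/Monday.
November 1 by year: 2356:Thu 2357:Fri 2358:Sat 2359:Sun 2360:Tue✓ 2361:Wed 2362:Thu 2363:Fri 2364:Sun 2365:Mon✓ 2366:Tue✓ 2367:Wed 2368:Fri 2369:Sat 2370:Sun 2371:Mon✓ 2372:Wed 2373:Thu 2374:Fri 2375:Sat
Years with five Tuesdays: 2360, 2365, 2366, 2371 → 4.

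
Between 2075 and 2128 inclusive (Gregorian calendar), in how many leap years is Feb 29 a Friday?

Leap years in 2075–2128: 13 of them.
Feb 29 weekday advances by 5 (mod 7) from one leap year to the next four years later (or differs when a century non-leap intervenes).
Leap-day weekdays: 2076:Sat 2080:Thu 2084:Tue 2088:Sun 2092:Fri✓ 2096:Wed 2104:Fri✓ 2108:Wed 2112:Mon 2116:Sat 2120:Thu 2124:Tue 2128:Sun
Friday: 2092, 2104 → 2.

2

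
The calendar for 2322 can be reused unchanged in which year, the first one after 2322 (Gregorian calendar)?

2333

Two years share a calendar iff Jan 1 falls on the same weekday and both are leap or both are common. 2322: Jan 1 is Sunday, common year.
2323: Jan 1 Monday, common
2324: Jan 1 Tuesday, leap
2325: Jan 1 Thursday, common
2326: Jan 1 Friday, common
2327: Jan 1 Saturday, common
2328: Jan 1 Sunday, leap
2329: Jan 1 Tuesday, common
2330: Jan 1 Wednesday, common
2331: Jan 1 Thursday, common
2332: Jan 1 Friday, leap
2333: Jan 1 Sunday, common
2333 matches on both conditions.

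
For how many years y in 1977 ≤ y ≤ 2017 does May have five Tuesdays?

19

May has 31 days; it has five Tuesdays when Tuesday falls among the first (month-length − 28) days — i.e. when May 1 is one of Tuesday/Monday/Sunday.
May 1 by year: 1977:Sun✓ 1978:Mon✓ 1979:Tue✓ 1980:Thu 1981:Fri 1982:Sat 1983:Sun✓ 1984:Tue✓ 1985:Wed 1986:Thu 1987:Fri 1988:Sun✓ 1989:Mon✓ 1990:Tue✓ 1991:Wed …(11 more)… 2003:Thu 2004:Sat 2005:Sun✓ 2006:Mon✓ 2007:Tue✓ 2008:Thu 2009:Fri 2010:Sat 2011:Sun✓ 2012:Tue✓ 2013:Wed 2014:Thu 2015:Fri 2016:Sun✓ 2017:Mon✓
Years with five Tuesdays: 1977, 1978, 1979, 1983, 1984, 1988, 1989, 1990, 1994, 1995, 2000, 2001, 2005, 2006, 2007, 2011, 2012, 2016, 2017 → 19.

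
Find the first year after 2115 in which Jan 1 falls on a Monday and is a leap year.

2120

Jan 1 advances by 2 weekdays after a leap year and by 1 after a common year.
2115: Jan 1 is Tuesday.
2116: Wednesday (leap)
2117: Friday
2118: Saturday
2119: Sunday
2120: Monday (leap)
2120 begins on a Monday and is a leap year.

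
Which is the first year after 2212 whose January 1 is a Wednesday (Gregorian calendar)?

Jan 1 advances by 2 weekdays after a leap year and by 1 after a common year.
2212: Jan 1 is Wednesday (leap).
2213: Friday
2214: Saturday
2215: Sunday
2216: Monday (leap)
2217: Wednesday
2217 begins on a Wednesday

2217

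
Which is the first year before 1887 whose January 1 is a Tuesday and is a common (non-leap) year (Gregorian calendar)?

1878

Jan 1 advances by 2 weekdays after a leap year and by 1 after a common year.
1887: Jan 1 is Saturday.
1886: Friday
1885: Thursday
1884: Tuesday (leap)
1883: Monday
1882: Sunday
1881: Saturday
1880: Thursday (leap)
1879: Wednesday
1878: Tuesday
1878 begins on a Tuesday and is a common year.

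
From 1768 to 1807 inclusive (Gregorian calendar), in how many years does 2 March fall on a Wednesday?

6

Track 2 March's weekday year by year (advancing +1, or +2 across a Feb 29):
  1768: Wed ✓  1769: Thu (+1)  1770: Fri (+1)  1771: Sat (+1)  1772: Mon (+2)
  1773: Tue (+1)  1774: Wed (+1) ✓  1775: Thu (+1)  1776: Sat (+2)  1777: Sun (+1)
  1778: Mon (+1)  1779: Tue (+1)  1780: Thu (+2)  1781: Fri (+1)  … (12 more years) …
  1794: Sun (+1)  1795: Mon (+1)  1796: Wed (+2) ✓  1797: Thu (+1)  1798: Fri (+1)
  1799: Sat (+1)  1800: Sun (+1)  1801: Mon (+1)  1802: Tue (+1)  1803: Wed (+1) ✓
  1804: Fri (+2)  1805: Sat (+1)  1806: Sun (+1)  1807: Mon (+1)
Wednesday years: 1768, 1774, 1785, 1791, 1796, 1803 — 6 in total.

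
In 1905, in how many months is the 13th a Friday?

Check the 13th of each month of 1905: Jan 13: Fri, Feb 13: Mon, Mar 13: Mon, Apr 13: Thu, May 13: Sat, Jun 13: Tue, Jul 13: Thu, Aug 13: Sun, Sep 13: Wed, Oct 13: Fri, Nov 13: Mon, Dec 13: Wed.
Friday occurs in January, October — 2 months.

2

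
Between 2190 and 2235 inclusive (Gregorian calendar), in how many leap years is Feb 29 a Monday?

Leap years in 2190–2235: 10 of them.
Feb 29 weekday advances by 5 (mod 7) from one leap year to the next four years later (or differs when a century non-leap intervenes).
Leap-day weekdays: 2192:Wed 2196:Mon✓ 2204:Wed 2208:Mon✓ 2212:Sat 2216:Thu 2220:Tue 2224:Sun 2228:Fri 2232:Wed
Monday: 2196, 2208 → 2.

2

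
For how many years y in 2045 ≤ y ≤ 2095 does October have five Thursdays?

21

October has 31 days; it has five Thursdays when Thursday falls among the first (month-length − 28) days — i.e. when October 1 is one of Thursday/Wednesday/Tuesday.
October 1 by year: 2045:Sun 2046:Mon 2047:Tue✓ 2048:Thu✓ 2049:Fri 2050:Sat 2051:Sun 2052:Tue✓ 2053:Wed✓ 2054:Thu✓ 2055:Fri 2056:Sun 2057:Mon 2058:Tue✓ 2059:Wed✓ …(21 more)… 2081:Wed✓ 2082:Thu✓ 2083:Fri 2084:Sun 2085:Mon 2086:Tue✓ 2087:Wed✓ 2088:Fri 2089:Sat 2090:Sun 2091:Mon 2092:Wed✓ 2093:Thu✓ 2094:Fri 2095:Sat
Years with five Thursdays: 2047, 2048, 2052, 2053, 2054, 2058, 2059, 2064, 2065, 2069, 2070, 2071, 2075, 2076, 2080, 2081, 2082, 2086, 2087, 2092, 2093 → 21.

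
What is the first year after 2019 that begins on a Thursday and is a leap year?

Jan 1 advances by 2 weekdays after a leap year and by 1 after a common year.
2019: Jan 1 is Tuesday.
2020: Wednesday (leap)
2021: Friday
2022: Saturday
2023: Sunday
2024: Monday (leap)
2025: Wednesday
2026: Thursday
2027: Friday
2028: Saturday (leap)
2029: Monday
2030: Tuesday
2031: Wednesday
2032: Thursday (leap)
2032 begins on a Thursday and is a leap year.

2032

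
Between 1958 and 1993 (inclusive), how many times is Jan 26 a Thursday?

5

Track Jan 26's weekday year by year (advancing +1, or +2 across a Feb 29):
  1958: Sun  1959: Mon (+1)  1960: Tue (+1)  1961: Thu (+2) ✓  1962: Fri (+1)
  1963: Sat (+1)  1964: Sun (+1)  1965: Tue (+2)  1966: Wed (+1)  1967: Thu (+1) ✓
  1968: Fri (+1)  1969: Sun (+2)  1970: Mon (+1)  1971: Tue (+1)  … (8 more years) …
  1980: Sat (+1)  1981: Mon (+2)  1982: Tue (+1)  1983: Wed (+1)  1984: Thu (+1) ✓
  1985: Sat (+2)  1986: Sun (+1)  1987: Mon (+1)  1988: Tue (+1)  1989: Thu (+2) ✓
  1990: Fri (+1)  1991: Sat (+1)  1992: Sun (+1)  1993: Tue (+2)
Thursday years: 1961, 1967, 1978, 1984, 1989 — 5 in total.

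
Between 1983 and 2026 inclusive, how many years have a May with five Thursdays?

19

May has 31 days; it has five Thursdays when Thursday falls among the first (month-length − 28) days — i.e. when May 1 is one of Thursday/Wednesday/Tuesday.
May 1 by year: 1983:Sun 1984:Tue✓ 1985:Wed✓ 1986:Thu✓ 1987:Fri 1988:Sun 1989:Mon 1990:Tue✓ 1991:Wed✓ 1992:Fri 1993:Sat 1994:Sun 1995:Mon 1996:Wed✓ 1997:Thu✓ …(14 more)… 2012:Tue✓ 2013:Wed✓ 2014:Thu✓ 2015:Fri 2016:Sun 2017:Mon 2018:Tue✓ 2019:Wed✓ 2020:Fri 2021:Sat 2022:Sun 2023:Mon 2024:Wed✓ 2025:Thu✓ 2026:Fri
Years with five Thursdays: 1984, 1985, 1986, 1990, 1991, 1996, 1997, 2001, 2002, 2003, 2007, 2008, 2012, 2013, 2014, 2018, 2019, 2024, 2025 → 19.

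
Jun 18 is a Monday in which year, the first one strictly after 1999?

2001

From one year to the next, a fixed date's weekday advances by 1, or by 2 when a Feb 29 lies between the two dates.
1999: June 18 is Friday.
2000: Sunday (+2)
2001: Monday (+1)
Jun 18 falls on a Monday in 2001.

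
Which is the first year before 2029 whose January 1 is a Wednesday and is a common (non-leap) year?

2025

Jan 1 advances by 2 weekdays after a leap year and by 1 after a common year.
2029: Jan 1 is Monday.
2028: Saturday (leap)
2027: Friday
2026: Thursday
2025: Wednesday
2025 begins on a Wednesday and is a common year.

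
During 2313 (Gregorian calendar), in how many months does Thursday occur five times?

4

A month of length L has five Thursdays iff its first Thursday is on day ≤ L−28 (so day 1–3 in a 31-day month, 1–2 in a 30-day month, day 1 in a leap February).
Checking each month of 2313: Jan starts Wed (31d) ✓; Feb starts Sat (28d); Mar starts Sat (31d); Apr starts Tue (30d); May starts Thu (31d) ✓; Jun starts Sun (30d); Jul starts Tue (31d) ✓; Aug starts Fri (31d); Sep starts Mon (30d); Oct starts Wed (31d) ✓; Nov starts Sat (30d); Dec starts Mon (31d).
Five-Thursday months: January, May, July, October → 4.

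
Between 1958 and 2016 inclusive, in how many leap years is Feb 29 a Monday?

Leap years in 1958–2016: 15 of them.
Feb 29 weekday advances by 5 (mod 7) from one leap year to the next four years later (or differs when a century non-leap intervenes).
Leap-day weekdays: 1960:Mon✓ 1964:Sat 1968:Thu 1972:Tue 1976:Sun 1980:Fri 1984:Wed 1988:Mon✓ 1992:Sat 1996:Thu 2000:Tue 2004:Sun 2008:Fri 2012:Wed 2016:Mon✓
Monday: 1960, 1988, 2016 → 3.

3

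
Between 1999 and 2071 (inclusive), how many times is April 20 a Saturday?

10

Track April 20's weekday year by year (advancing +1, or +2 across a Feb 29):
  1999: Tue  2000: Thu (+2)  2001: Fri (+1)  2002: Sat (+1) ✓  2003: Sun (+1)
  2004: Tue (+2)  2005: Wed (+1)  2006: Thu (+1)  2007: Fri (+1)  2008: Sun (+2)
  2009: Mon (+1)  2010: Tue (+1)  2011: Wed (+1)  2012: Fri (+2)  … (45 more years) …
  2058: Sat (+1) ✓  2059: Sun (+1)  2060: Tue (+2)  2061: Wed (+1)  2062: Thu (+1)
  2063: Fri (+1)  2064: Sun (+2)  2065: Mon (+1)  2066: Tue (+1)  2067: Wed (+1)
  2068: Fri (+2)  2069: Sat (+1) ✓  2070: Sun (+1)  2071: Mon (+1)
Saturday years: 2002, 2013, 2019, 2024, 2030, 2041, 2047, 2052, 2058, 2069 — 10 in total.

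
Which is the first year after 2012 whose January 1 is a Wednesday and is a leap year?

Jan 1 advances by 2 weekdays after a leap year and by 1 after a common year.
2012: Jan 1 is Sunday (leap).
2013: Tuesday
2014: Wednesday
2015: Thursday
2016: Friday (leap)
2017: Sunday
2018: Monday
2019: Tuesday
2020: Wednesday (leap)
2020 begins on a Wednesday and is a leap year.

2020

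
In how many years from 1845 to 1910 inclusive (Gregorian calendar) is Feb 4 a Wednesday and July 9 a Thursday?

Check each year's weekday for Feb 4 and July 9:
  1845: Tue/Wed  1846: Wed/Thu ✓  1847: Thu/Fri  1848: Fri/Sun  1849: Sun/Mon  1850: Mon/Tue  1851: Tue/Wed  1852: Wed/Fri  1853: Fri/Sat  1854: Sat/Sun  1855: Sun/Mon  1856: Mon/Wed  1857: Wed/Thu ✓  1858: Thu/Fri  …(38 more)…  1897: Thu/Fri  1898: Fri/Sat  1899: Sat/Sun  1900: Sun/Mon  1901: Mon/Tue  1902: Tue/Wed  1903: Wed/Thu ✓  1904: Thu/Sat  1905: Sat/Sun  1906: Sun/Mon  1907: Mon/Tue  1908: Tue/Thu  1909: Thu/Fri  1910: Fri/Sat
Both conditions hold in: 1846, 1857, 1863, 1874, 1885, 1891, 1903 — 7.

7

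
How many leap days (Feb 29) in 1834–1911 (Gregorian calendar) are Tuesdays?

2

Leap years in 1834–1911: 18 of them.
Feb 29 weekday advances by 5 (mod 7) from one leap year to the next four years later (or differs when a century non-leap intervenes).
Leap-day weekdays: 1836:Mon 1840:Sat 1844:Thu 1848:Tue✓ 1852:Sun 1856:Fri 1860:Wed 1864:Mon 1868:Sat 1872:Thu 1876:Tue✓ 1880:Sun 1884:Fri 1888:Wed 1892:Mon 1896:Sat 1904:Mon 1908:Sat
Tuesday: 1848, 1876 → 2.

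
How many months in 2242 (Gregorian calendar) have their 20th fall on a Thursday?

Check the 20th of each month of 2242: Jan 20: Thu, Feb 20: Sun, Mar 20: Sun, Apr 20: Wed, May 20: Fri, Jun 20: Mon, Jul 20: Wed, Aug 20: Sat, Sep 20: Tue, Oct 20: Thu, Nov 20: Sun, Dec 20: Tue.
Thursday occurs in January, October — 2 months.

2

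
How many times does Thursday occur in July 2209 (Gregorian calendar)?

July 2209 has 31 days and begins on Saturday.
The first Thursday is July 6.
Thursdays fall on 6, 13, 20, 27 — that's 4.

4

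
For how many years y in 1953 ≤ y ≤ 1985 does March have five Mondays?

14

March has 31 days; it has five Mondays when Monday falls among the first (month-length − 28) days — i.e. when March 1 is one of Monday/Sunday/Saturday.
March 1 by year: 1953:Sun✓ 1954:Mon✓ 1955:Tue 1956:Thu 1957:Fri 1958:Sat✓ 1959:Sun✓ 1960:Tue 1961:Wed 1962:Thu 1963:Fri 1964:Sun✓ 1965:Mon✓ 1966:Tue 1967:Wed …(3 more)… 1971:Mon✓ 1972:Wed 1973:Thu 1974:Fri 1975:Sat✓ 1976:Mon✓ 1977:Tue 1978:Wed 1979:Thu 1980:Sat✓ 1981:Sun✓ 1982:Mon✓ 1983:Tue 1984:Thu 1985:Fri
Years with five Mondays: 1953, 1954, 1958, 1959, 1964, 1965, 1969, 1970, 1971, 1975, 1976, 1980, 1981, 1982 → 14.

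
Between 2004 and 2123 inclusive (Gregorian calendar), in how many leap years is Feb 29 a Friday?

Leap years in 2004–2123: 29 of them.
Feb 29 weekday advances by 5 (mod 7) from one leap year to the next four years later (or differs when a century non-leap intervenes).
Leap-day weekdays: 2004:Sun 2008:Fri✓ 2012:Wed 2016:Mon 2020:Sat 2024:Thu 2028:Tue 2032:Sun 2036:Fri✓ 2040:Wed 2044:Mon 2048:Sat 2052:Thu …(3 more)… 2068:Wed 2072:Mon 2076:Sat 2080:Thu 2084:Tue 2088:Sun 2092:Fri✓ 2096:Wed 2104:Fri✓ 2108:Wed 2112:Mon 2116:Sat 2120:Thu
Friday: 2008, 2036, 2064, 2092, 2104 → 5.

5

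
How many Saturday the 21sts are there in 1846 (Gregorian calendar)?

3

Check the 21st of each month of 1846: Jan 21: Wed, Feb 21: Sat, Mar 21: Sat, Apr 21: Tue, May 21: Thu, Jun 21: Sun, Jul 21: Tue, Aug 21: Fri, Sep 21: Mon, Oct 21: Wed, Nov 21: Sat, Dec 21: Mon.
Saturday occurs in February, March, November — 3 months.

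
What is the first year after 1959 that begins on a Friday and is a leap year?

1960

Jan 1 advances by 2 weekdays after a leap year and by 1 after a common year.
1959: Jan 1 is Thursday.
1960: Friday (leap)
1960 begins on a Friday and is a leap year.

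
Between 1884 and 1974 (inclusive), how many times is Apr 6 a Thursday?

Track Apr 6's weekday year by year (advancing +1, or +2 across a Feb 29):
  1884: Sun  1885: Mon (+1)  1886: Tue (+1)  1887: Wed (+1)  1888: Fri (+2)
  1889: Sat (+1)  1890: Sun (+1)  1891: Mon (+1)  1892: Wed (+2)  1893: Thu (+1) ✓
  1894: Fri (+1)  1895: Sat (+1)  1896: Mon (+2)  1897: Tue (+1)  … (63 more years) …
  1961: Thu (+1) ✓  1962: Fri (+1)  1963: Sat (+1)  1964: Mon (+2)  1965: Tue (+1)
  1966: Wed (+1)  1967: Thu (+1) ✓  1968: Sat (+2)  1969: Sun (+1)  1970: Mon (+1)
  1971: Tue (+1)  1972: Thu (+2) ✓  1973: Fri (+1)  1974: Sat (+1)
Thursday years: 1893, 1899, 1905, 1911, 1916, 1922, 1933, 1939, 1944, 1950, 1961, 1967, 1972 — 13 in total.

13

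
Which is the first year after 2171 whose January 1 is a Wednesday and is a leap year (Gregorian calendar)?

2172

Jan 1 advances by 2 weekdays after a leap year and by 1 after a common year.
2171: Jan 1 is Tuesday.
2172: Wednesday (leap)
2172 begins on a Wednesday and is a leap year.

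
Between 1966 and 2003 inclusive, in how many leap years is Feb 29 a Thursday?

Leap years in 1966–2003: 9 of them.
Feb 29 weekday advances by 5 (mod 7) from one leap year to the next four years later (or differs when a century non-leap intervenes).
Leap-day weekdays: 1968:Thu✓ 1972:Tue 1976:Sun 1980:Fri 1984:Wed 1988:Mon 1992:Sat 1996:Thu✓ 2000:Tue
Thursday: 1968, 1996 → 2.

2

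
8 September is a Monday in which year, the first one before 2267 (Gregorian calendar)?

2262

From one year to the next, a fixed date's weekday advances by 1, or by 2 when a Feb 29 lies between the two dates.
2267: September 8 is Sunday.
2266: Saturday (−1)
2265: Friday (−1)
2264: Thursday (−1)
2263: Tuesday (−2)
2262: Monday (−1)
8 September falls on a Monday in 2262.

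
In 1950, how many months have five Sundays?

5

A month of length L has five Sundays iff its first Sunday is on day ≤ L−28 (so day 1–3 in a 31-day month, 1–2 in a 30-day month, day 1 in a leap February).
Checking each month of 1950: Jan starts Sun (31d) ✓; Feb starts Wed (28d); Mar starts Wed (31d); Apr starts Sat (30d) ✓; May starts Mon (31d); Jun starts Thu (30d); Jul starts Sat (31d) ✓; Aug starts Tue (31d); Sep starts Fri (30d); Oct starts Sun (31d) ✓; Nov starts Wed (30d); Dec starts Fri (31d) ✓.
Five-Sunday months: January, April, July, October, December → 5.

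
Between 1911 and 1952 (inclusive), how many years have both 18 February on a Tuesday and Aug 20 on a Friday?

Check each year's weekday for 18 February and Aug 20:
  1911: Sat/Sun  1912: Sun/Tue  1913: Tue/Wed  1914: Wed/Thu  1915: Thu/Fri  1916: Fri/Sun  1917: Sun/Mon  1918: Mon/Tue  1919: Tue/Wed  1920: Wed/Fri  1921: Fri/Sat  1922: Sat/Sun  1923: Sun/Mon  1924: Mon/Wed  …(14 more)…  1939: Sat/Sun  1940: Sun/Tue  1941: Tue/Wed  1942: Wed/Thu  1943: Thu/Fri  1944: Fri/Sun  1945: Sun/Mon  1946: Mon/Tue  1947: Tue/Wed  1948: Wed/Fri  1949: Fri/Sat  1950: Sat/Sun  1951: Sun/Mon  1952: Mon/Wed
Both conditions hold in: no year — 0.

0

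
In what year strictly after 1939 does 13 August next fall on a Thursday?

1942

From one year to the next, a fixed date's weekday advances by 1, or by 2 when a Feb 29 lies between the two dates.
1939: August 13 is Sunday.
1940: Tuesday (+2)
1941: Wednesday (+1)
1942: Thursday (+1)
13 August falls on a Thursday in 1942.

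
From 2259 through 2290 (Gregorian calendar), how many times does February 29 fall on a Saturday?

1

Leap years in 2259–2290: 8 of them.
Feb 29 weekday advances by 5 (mod 7) from one leap year to the next four years later (or differs when a century non-leap intervenes).
Leap-day weekdays: 2260:Wed 2264:Mon 2268:Sat✓ 2272:Thu 2276:Tue 2280:Sun 2284:Fri 2288:Wed
Saturday: 2268 → 1.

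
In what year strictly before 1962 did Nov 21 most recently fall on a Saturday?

From one year to the next, a fixed date's weekday advances by 1, or by 2 when a Feb 29 lies between the two dates.
1962: November 21 is Wednesday.
1961: Tuesday (−1)
1960: Monday (−1)
1959: Saturday (−2)
Nov 21 falls on a Saturday in 1959.

1959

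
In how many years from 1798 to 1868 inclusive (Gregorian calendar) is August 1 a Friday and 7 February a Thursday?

2

Check each year's weekday for August 1 and 7 February:
  1798: Wed/Wed  1799: Thu/Thu  1800: Fri/Fri  1801: Sat/Sat  1802: Sun/Sun  1803: Mon/Mon  1804: Wed/Tue  1805: Thu/Thu  1806: Fri/Fri  1807: Sat/Sat  1808: Mon/Sun  1809: Tue/Tue  1810: Wed/Wed  1811: Thu/Thu  …(43 more)…  1855: Wed/Wed  1856: Fri/Thu ✓  1857: Sat/Sat  1858: Sun/Sun  1859: Mon/Mon  1860: Wed/Tue  1861: Thu/Thu  1862: Fri/Fri  1863: Sat/Sat  1864: Mon/Sun  1865: Tue/Tue  1866: Wed/Wed  1867: Thu/Thu  1868: Sat/Fri
Both conditions hold in: 1828, 1856 — 2.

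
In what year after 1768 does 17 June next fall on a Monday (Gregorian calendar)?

1771

From one year to the next, a fixed date's weekday advances by 1, or by 2 when a Feb 29 lies between the two dates.
1768: June 17 is Friday.
1769: Saturday (+1)
1770: Sunday (+1)
1771: Monday (+1)
17 June falls on a Monday in 1771.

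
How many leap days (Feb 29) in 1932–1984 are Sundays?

2

Leap years in 1932–1984: 14 of them.
Feb 29 weekday advances by 5 (mod 7) from one leap year to the next four years later (or differs when a century non-leap intervenes).
Leap-day weekdays: 1932:Mon 1936:Sat 1940:Thu 1944:Tue 1948:Sun✓ 1952:Fri 1956:Wed 1960:Mon 1964:Sat 1968:Thu 1972:Tue 1976:Sun✓ 1980:Fri 1984:Wed
Sunday: 1948, 1976 → 2.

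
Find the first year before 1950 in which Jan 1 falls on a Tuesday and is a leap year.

Jan 1 advances by 2 weekdays after a leap year and by 1 after a common year.
1950: Jan 1 is Sunday.
1949: Saturday
1948: Thursday (leap)
1947: Wednesday
1946: Tuesday
1945: Monday
1944: Saturday (leap)
1943: Friday
1942: Thursday
1941: Wednesday
1940: Monday (leap)
1939: Sunday
1938: Saturday
1937: Friday
1936: Wednesday (leap)
1935: Tuesday
1934: Monday
1933: Sunday
1932: Friday (leap)
1931: Thursday
1930: Wednesday
1929: Tuesday
1928: Sunday (leap)
1927: Saturday
1926: Friday
1925: Thursday
1924: Tuesday (leap)
1924 begins on a Tuesday and is a leap year.

1924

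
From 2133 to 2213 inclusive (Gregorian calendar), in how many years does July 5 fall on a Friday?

Track July 5's weekday year by year (advancing +1, or +2 across a Feb 29):
  2133: Sun  2134: Mon (+1)  2135: Tue (+1)  2136: Thu (+2)  2137: Fri (+1) ✓
  2138: Sat (+1)  2139: Sun (+1)  2140: Tue (+2)  2141: Wed (+1)  2142: Thu (+1)
  2143: Fri (+1) ✓  2144: Sun (+2)  2145: Mon (+1)  2146: Tue (+1)  … (53 more years) …
  2200: Sat (+1)  2201: Sun (+1)  2202: Mon (+1)  2203: Tue (+1)  2204: Thu (+2)
  2205: Fri (+1) ✓  2206: Sat (+1)  2207: Sun (+1)  2208: Tue (+2)  2209: Wed (+1)
  2210: Thu (+1)  2211: Fri (+1) ✓  2212: Sun (+2)  2213: Mon (+1)
Friday years: 2137, 2143, 2148, 2154, 2165, 2171, 2176, 2182, 2193, 2199, 2205, 2211 — 12 in total.

12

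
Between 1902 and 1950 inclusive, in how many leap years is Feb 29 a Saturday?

Leap years in 1902–1950: 12 of them.
Feb 29 weekday advances by 5 (mod 7) from one leap year to the next four years later (or differs when a century non-leap intervenes).
Leap-day weekdays: 1904:Mon 1908:Sat✓ 1912:Thu 1916:Tue 1920:Sun 1924:Fri 1928:Wed 1932:Mon 1936:Sat✓ 1940:Thu 1944:Tue 1948:Sun
Saturday: 1908, 1936 → 2.

2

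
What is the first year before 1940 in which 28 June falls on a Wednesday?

From one year to the next, a fixed date's weekday advances by 1, or by 2 when a Feb 29 lies between the two dates.
1940: June 28 is Friday.
1939: Wednesday (−2)
28 June falls on a Wednesday in 1939.

1939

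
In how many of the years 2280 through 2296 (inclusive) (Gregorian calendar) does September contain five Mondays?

4

September has 30 days; it has five Mondays when Monday falls among the first (month-length − 28) days — i.e. when September 1 is one of Monday/Sunday.
September 1 by year: 2280:Wed 2281:Thu 2282:Fri 2283:Sat 2284:Mon✓ 2285:Tue 2286:Wed 2287:Thu 2288:Sat 2289:Sun✓ 2290:Mon✓ 2291:Tue 2292:Thu 2293:Fri 2294:Sat 2295:Sun✓ 2296:Tue
Years with five Mondays: 2284, 2289, 2290, 2295 → 4.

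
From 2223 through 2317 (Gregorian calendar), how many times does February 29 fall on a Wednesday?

3

Leap years in 2223–2317: 23 of them.
Feb 29 weekday advances by 5 (mod 7) from one leap year to the next four years later (or differs when a century non-leap intervenes).
Leap-day weekdays: 2224:Sun 2228:Fri 2232:Wed✓ 2236:Mon 2240:Sat 2244:Thu 2248:Tue 2252:Sun 2256:Fri 2260:Wed✓ 2264:Mon 2268:Sat 2272:Thu 2276:Tue 2280:Sun 2284:Fri 2288:Wed✓ 2292:Mon 2296:Sat 2304:Mon 2308:Sat 2312:Thu 2316:Tue
Wednesday: 2232, 2260, 2288 → 3.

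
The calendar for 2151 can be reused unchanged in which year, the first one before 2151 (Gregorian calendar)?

2145

Two years share a calendar iff Jan 1 falls on the same weekday and both are leap or both are common. 2151: Jan 1 is Friday, common year.
2150: Jan 1 Thursday, common
2149: Jan 1 Wednesday, common
2148: Jan 1 Monday, leap
2147: Jan 1 Sunday, common
2146: Jan 1 Saturday, common
2145: Jan 1 Friday, common
2145 matches on both conditions.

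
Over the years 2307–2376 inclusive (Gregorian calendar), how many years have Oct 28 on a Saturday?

10

Track Oct 28's weekday year by year (advancing +1, or +2 across a Feb 29):
  2307: Mon  2308: Wed (+2)  2309: Thu (+1)  2310: Fri (+1)  2311: Sat (+1) ✓
  2312: Mon (+2)  2313: Tue (+1)  2314: Wed (+1)  2315: Thu (+1)  2316: Sat (+2) ✓
  2317: Sun (+1)  2318: Mon (+1)  2319: Tue (+1)  2320: Thu (+2)  … (42 more years) …
  2363: Mon (+1)  2364: Wed (+2)  2365: Thu (+1)  2366: Fri (+1)  2367: Sat (+1) ✓
  2368: Mon (+2)  2369: Tue (+1)  2370: Wed (+1)  2371: Thu (+1)  2372: Sat (+2) ✓
  2373: Sun (+1)  2374: Mon (+1)  2375: Tue (+1)  2376: Thu (+2)
Saturday years: 2311, 2316, 2322, 2333, 2339, 2344, 2350, 2361, 2367, 2372 — 10 in total.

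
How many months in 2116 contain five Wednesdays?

A month of length L has five Wednesdays iff its first Wednesday is on day ≤ L−28 (so day 1–3 in a 31-day month, 1–2 in a 30-day month, day 1 in a leap February).
Checking each month of 2116: Jan starts Wed (31d) ✓; Feb starts Sat (29d); Mar starts Sun (31d); Apr starts Wed (30d) ✓; May starts Fri (31d); Jun starts Mon (30d); Jul starts Wed (31d) ✓; Aug starts Sat (31d); Sep starts Tue (30d) ✓; Oct starts Thu (31d); Nov starts Sun (30d); Dec starts Tue (31d) ✓.
Five-Wednesday months: January, April, July, September, December → 5.

5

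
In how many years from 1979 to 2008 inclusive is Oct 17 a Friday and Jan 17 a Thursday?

Check each year's weekday for Oct 17 and Jan 17:
  1979: Wed/Wed  1980: Fri/Thu ✓  1981: Sat/Sat  1982: Sun/Sun  1983: Mon/Mon  1984: Wed/Tue  1985: Thu/Thu  1986: Fri/Fri  1987: Sat/Sat  1988: Mon/Sun  1989: Tue/Tue  1990: Wed/Wed  1991: Thu/Thu  1992: Sat/Fri  1993: Sun/Sun  1994: Mon/Mon  1995: Tue/Tue  1996: Thu/Wed  1997: Fri/Fri  1998: Sat/Sat  1999: Sun/Sun  2000: Tue/Mon  2001: Wed/Wed  2002: Thu/Thu  2003: Fri/Fri  2004: Sun/Sat  2005: Mon/Mon  2006: Tue/Tue  2007: Wed/Wed  2008: Fri/Thu ✓
Both conditions hold in: 1980, 2008 — 2.

2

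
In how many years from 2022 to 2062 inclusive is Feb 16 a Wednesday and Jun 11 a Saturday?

5

Check each year's weekday for Feb 16 and Jun 11:
  2022: Wed/Sat ✓  2023: Thu/Sun  2024: Fri/Tue  2025: Sun/Wed  2026: Mon/Thu  2027: Tue/Fri  2028: Wed/Sun  2029: Fri/Mon  2030: Sat/Tue  2031: Sun/Wed  2032: Mon/Fri  2033: Wed/Sat ✓  2034: Thu/Sun  2035: Fri/Mon  …(13 more)…  2049: Tue/Fri  2050: Wed/Sat ✓  2051: Thu/Sun  2052: Fri/Tue  2053: Sun/Wed  2054: Mon/Thu  2055: Tue/Fri  2056: Wed/Sun  2057: Fri/Mon  2058: Sat/Tue  2059: Sun/Wed  2060: Mon/Fri  2061: Wed/Sat ✓  2062: Thu/Sun
Both conditions hold in: 2022, 2033, 2039, 2050, 2061 — 5.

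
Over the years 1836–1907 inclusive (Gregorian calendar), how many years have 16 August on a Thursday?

11

Track 16 August's weekday year by year (advancing +1, or +2 across a Feb 29):
  1836: Tue  1837: Wed (+1)  1838: Thu (+1) ✓  1839: Fri (+1)  1840: Sun (+2)
  1841: Mon (+1)  1842: Tue (+1)  1843: Wed (+1)  1844: Fri (+2)  1845: Sat (+1)
  1846: Sun (+1)  1847: Mon (+1)  1848: Wed (+2)  1849: Thu (+1) ✓  … (44 more years) …
  1894: Thu (+1) ✓  1895: Fri (+1)  1896: Sun (+2)  1897: Mon (+1)  1898: Tue (+1)
  1899: Wed (+1)  1900: Thu (+1) ✓  1901: Fri (+1)  1902: Sat (+1)  1903: Sun (+1)
  1904: Tue (+2)  1905: Wed (+1)  1906: Thu (+1) ✓  1907: Fri (+1)
Thursday years: 1838, 1849, 1855, 1860, 1866, 1877, 1883, 1888, 1894, 1900, 1906 — 11 in total.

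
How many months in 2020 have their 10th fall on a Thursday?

2

Check the 10th of each month of 2020: Jan 10: Fri, Feb 10: Mon, Mar 10: Tue, Apr 10: Fri, May 10: Sun, Jun 10: Wed, Jul 10: Fri, Aug 10: Mon, Sep 10: Thu, Oct 10: Sat, Nov 10: Tue, Dec 10: Thu.
Thursday occurs in September, December — 2 months.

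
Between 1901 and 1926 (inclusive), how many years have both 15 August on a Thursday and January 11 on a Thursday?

1

Check each year's weekday for 15 August and January 11:
  1901: Thu/Fri  1902: Fri/Sat  1903: Sat/Sun  1904: Mon/Mon  1905: Tue/Wed  1906: Wed/Thu  1907: Thu/Fri  1908: Sat/Sat  1909: Sun/Mon  1910: Mon/Tue  1911: Tue/Wed  1912: Thu/Thu ✓  1913: Fri/Sat  1914: Sat/Sun  1915: Sun/Mon  1916: Tue/Tue  1917: Wed/Thu  1918: Thu/Fri  1919: Fri/Sat  1920: Sun/Sun  1921: Mon/Tue  1922: Tue/Wed  1923: Wed/Thu  1924: Fri/Fri  1925: Sat/Sun  1926: Sun/Mon
Both conditions hold in: 1912 — 1.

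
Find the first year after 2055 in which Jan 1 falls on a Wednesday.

Jan 1 advances by 2 weekdays after a leap year and by 1 after a common year.
2055: Jan 1 is Friday.
2056: Saturday (leap)
2057: Monday
2058: Tuesday
2059: Wednesday
2059 begins on a Wednesday

2059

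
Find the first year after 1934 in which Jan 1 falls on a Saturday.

1938

Jan 1 advances by 2 weekdays after a leap year and by 1 after a common year.
1934: Jan 1 is Monday.
1935: Tuesday
1936: Wednesday (leap)
1937: Friday
1938: Saturday
1938 begins on a Saturday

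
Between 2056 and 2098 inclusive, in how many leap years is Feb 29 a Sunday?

2

Leap years in 2056–2098: 11 of them.
Feb 29 weekday advances by 5 (mod 7) from one leap year to the next four years later (or differs when a century non-leap intervenes).
Leap-day weekdays: 2056:Tue 2060:Sun✓ 2064:Fri 2068:Wed 2072:Mon 2076:Sat 2080:Thu 2084:Tue 2088:Sun✓ 2092:Fri 2096:Wed
Sunday: 2060, 2088 → 2.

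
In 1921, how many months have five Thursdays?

A month of length L has five Thursdays iff its first Thursday is on day ≤ L−28 (so day 1–3 in a 31-day month, 1–2 in a 30-day month, day 1 in a leap February).
Checking each month of 1921: Jan starts Sat (31d); Feb starts Tue (28d); Mar starts Tue (31d) ✓; Apr starts Fri (30d); May starts Sun (31d); Jun starts Wed (30d) ✓; Jul starts Fri (31d); Aug starts Mon (31d); Sep starts Thu (30d) ✓; Oct starts Sat (31d); Nov starts Tue (30d); Dec starts Thu (31d) ✓.
Five-Thursday months: March, June, September, December → 4.

4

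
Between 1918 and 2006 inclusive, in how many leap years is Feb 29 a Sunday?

4

Leap years in 1918–2006: 22 of them.
Feb 29 weekday advances by 5 (mod 7) from one leap year to the next four years later (or differs when a century non-leap intervenes).
Leap-day weekdays: 1920:Sun✓ 1924:Fri 1928:Wed 1932:Mon 1936:Sat 1940:Thu 1944:Tue 1948:Sun✓ 1952:Fri 1956:Wed 1960:Mon 1964:Sat 1968:Thu 1972:Tue 1976:Sun✓ 1980:Fri 1984:Wed 1988:Mon 1992:Sat 1996:Thu 2000:Tue 2004:Sun✓
Sunday: 1920, 1948, 1976, 2004 → 4.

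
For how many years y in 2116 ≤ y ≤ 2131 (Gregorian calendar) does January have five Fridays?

7

January has 31 days; it has five Fridays when Friday falls among the first (month-length − 28) days — i.e. when January 1 is one of Friday/Thursday/Wednesday.
January 1 by year: 2116:Wed✓ 2117:Fri✓ 2118:Sat 2119:Sun 2120:Mon 2121:Wed✓ 2122:Thu✓ 2123:Fri✓ 2124:Sat 2125:Mon 2126:Tue 2127:Wed✓ 2128:Thu✓ 2129:Sat 2130:Sun 2131:Mon
Years with five Fridays: 2116, 2117, 2121, 2122, 2123, 2127, 2128 → 7.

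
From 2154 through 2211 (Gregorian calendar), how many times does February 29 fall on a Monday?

Leap years in 2154–2211: 13 of them.
Feb 29 weekday advances by 5 (mod 7) from one leap year to the next four years later (or differs when a century non-leap intervenes).
Leap-day weekdays: 2156:Sun 2160:Fri 2164:Wed 2168:Mon✓ 2172:Sat 2176:Thu 2180:Tue 2184:Sun 2188:Fri 2192:Wed 2196:Mon✓ 2204:Wed 2208:Mon✓
Monday: 2168, 2196, 2208 → 3.

3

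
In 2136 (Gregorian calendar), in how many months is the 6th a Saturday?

1

Check the 6th of each month of 2136: Jan 6: Fri, Feb 6: Mon, Mar 6: Tue, Apr 6: Fri, May 6: Sun, Jun 6: Wed, Jul 6: Fri, Aug 6: Mon, Sep 6: Thu, Oct 6: Sat, Nov 6: Tue, Dec 6: Thu.
Saturday occurs in October — 1 month.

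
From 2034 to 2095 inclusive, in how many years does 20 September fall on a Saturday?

9

Track 20 September's weekday year by year (advancing +1, or +2 across a Feb 29):
  2034: Wed  2035: Thu (+1)  2036: Sat (+2) ✓  2037: Sun (+1)  2038: Mon (+1)
  2039: Tue (+1)  2040: Thu (+2)  2041: Fri (+1)  2042: Sat (+1) ✓  2043: Sun (+1)
  2044: Tue (+2)  2045: Wed (+1)  2046: Thu (+1)  2047: Fri (+1)  … (34 more years) …
  2082: Sun (+1)  2083: Mon (+1)  2084: Wed (+2)  2085: Thu (+1)  2086: Fri (+1)
  2087: Sat (+1) ✓  2088: Mon (+2)  2089: Tue (+1)  2090: Wed (+1)  2091: Thu (+1)
  2092: Sat (+2) ✓  2093: Sun (+1)  2094: Mon (+1)  2095: Tue (+1)
Saturday years: 2036, 2042, 2053, 2059, 2064, 2070, 2081, 2087, 2092 — 9 in total.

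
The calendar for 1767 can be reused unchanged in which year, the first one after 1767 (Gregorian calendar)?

1778

Two years share a calendar iff Jan 1 falls on the same weekday and both are leap or both are common. 1767: Jan 1 is Thursday, common year.
1768: Jan 1 Friday, leap
1769: Jan 1 Sunday, common
1770: Jan 1 Monday, common
1771: Jan 1 Tuesday, common
1772: Jan 1 Wednesday, leap
1773: Jan 1 Friday, common
1774: Jan 1 Saturday, common
1775: Jan 1 Sunday, common
1776: Jan 1 Monday, leap
1777: Jan 1 Wednesday, common
1778: Jan 1 Thursday, common
1778 matches on both conditions.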